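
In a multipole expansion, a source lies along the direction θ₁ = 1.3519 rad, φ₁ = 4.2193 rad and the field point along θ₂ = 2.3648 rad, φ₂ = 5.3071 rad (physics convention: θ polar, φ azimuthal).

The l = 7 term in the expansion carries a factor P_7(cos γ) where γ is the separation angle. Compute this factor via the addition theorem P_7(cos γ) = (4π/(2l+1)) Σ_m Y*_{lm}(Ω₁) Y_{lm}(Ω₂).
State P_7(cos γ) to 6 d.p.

-0.276151

Term-by-term m-sum for l=7 (normalisation 4π/15 = 0.837758):
  m=-7: -0.12883 - 0.40213j × 0.03547 + 0.02172j = 0.00416 - 0.01706j  (running Σ = 0.00416 - 0.01706j)
  m=-6: 0.34561 + 0.06398j × -0.14413 + 0.06552j = -0.05400 + 0.01342j  (running Σ = -0.04984 - 0.00364j)
  m=-5: 0.07875 - 0.09816j × 0.05829 - 0.34364j = -0.02914 - 0.03278j  (running Σ = -0.07898 - 0.03642j)
  m=-4: 0.13498 + 0.31789j × 0.32999 + 0.31537j = -0.05571 + 0.14747j  (running Σ = -0.13469 + 0.11104j)
  m=-3: 0.02108 + 0.00193j × -0.23923 + 0.05183j = -0.00514 + 0.00063j  (running Σ = -0.13983 + 0.11167j)
  m=-2: -0.18100 + 0.27350j × -0.08072 + 0.20130j = -0.04044 - 0.05851j  (running Σ = -0.18028 + 0.05316j)
  m=-1: -0.00916 - 0.01704j × -0.19926 - 0.29459j = -0.00320 + 0.00609j  (running Σ = -0.18347 + 0.05925j)
  m=0: -0.32091 + 0.00000j × -0.11627 + 0.00000j = 0.03731 + 0.00000j  (running Σ = -0.14616 + 0.05925j)
  m=1: 0.00916 - 0.01704j × 0.19926 - 0.29459j = -0.00320 - 0.00609j  (running Σ = -0.14935 + 0.05316j)
  m=2: -0.18100 - 0.27350j × -0.08072 - 0.20130j = -0.04044 + 0.05851j  (running Σ = -0.18980 + 0.11167j)
  m=3: -0.02108 + 0.00193j × 0.23923 + 0.05183j = -0.00514 - 0.00063j  (running Σ = -0.19494 + 0.11104j)
  m=4: 0.13498 - 0.31789j × 0.32999 - 0.31537j = -0.05571 - 0.14747j  (running Σ = -0.25065 - 0.03642j)
  m=5: -0.07875 - 0.09816j × -0.05829 - 0.34364j = -0.02914 + 0.03278j  (running Σ = -0.27979 - 0.00364j)
  m=6: 0.34561 - 0.06398j × -0.14413 - 0.06552j = -0.05400 - 0.01342j  (running Σ = -0.33379 - 0.01706j)
  m=7: 0.12883 - 0.40213j × -0.03547 + 0.02172j = 0.00416 + 0.01706j  (running Σ = -0.32963 + 0.00000j)
Accumulated sum -0.32963 + 0.00000j; after 4π/(2l+1) scaling, -0.27615 + 0.00000j ⇒ P_7 = -0.276151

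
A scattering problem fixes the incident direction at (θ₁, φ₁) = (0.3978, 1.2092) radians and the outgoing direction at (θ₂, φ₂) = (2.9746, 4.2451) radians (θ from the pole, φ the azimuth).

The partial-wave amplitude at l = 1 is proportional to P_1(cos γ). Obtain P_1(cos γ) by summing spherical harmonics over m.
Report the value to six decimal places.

Term-by-term m-sum for l=1 (normalisation 4π/3 = 4.188790):
  [-1]  conj(Y_{1,-1})(Ω₁) = +0.047349+0.125186i ; Y_{1,-1}(Ω₂) = -0.025869+0.051271i ; Δ = -0.007643-0.000811i
  [+0]  conj(Y_{1,0})(Ω₁) = +0.450450-0.000000i ; Y_{1,0}(Ω₂) = -0.481806+0.000000i ; Δ = -0.217029+0.000000i
  [+1]  conj(Y_{1,1})(Ω₁) = -0.047349+0.125186i ; Y_{1,1}(Ω₂) = +0.025869+0.051271i ; Δ = -0.007643+0.000811i
Total Σ_m = -0.232316+0.000000i. Multiply by 4.188790: -0.973123+0.000000i. P_1(cos γ) = -0.973123

-0.973123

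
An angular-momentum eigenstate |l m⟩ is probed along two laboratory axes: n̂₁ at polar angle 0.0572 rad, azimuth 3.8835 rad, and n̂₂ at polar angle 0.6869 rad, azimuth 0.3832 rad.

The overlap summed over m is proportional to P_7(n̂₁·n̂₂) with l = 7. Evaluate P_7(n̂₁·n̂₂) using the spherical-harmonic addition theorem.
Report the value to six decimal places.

0.013969

Term-by-term m-sum for l=7 (normalisation 4π/15 = 0.837758):
  m=-7: Y*=(-0.000000, 0.000000)  Y=(-0.018485, -0.009140)  product (0.000000, -0.000000)
  m=-6: Y*=(-0.000000, -0.000000)  Y=(-0.062627, -0.070205)  product (-0.000000, 0.000000)
  m=-5: Y*=(0.000002, 0.000001)  Y=(-0.086231, -0.239796)  product (0.000000, -0.000001)
  m=-4: Y*=(-0.000077, 0.000013)  Y=(0.016635, -0.437590)  product (0.000005, 0.000034)
  m=-3: Y*=(0.000998, -0.001300)  Y=(0.169043, -0.377321)  product (-0.000322, -0.000596)
  m=-2: Y*=(0.002103, 0.024120)  Y=(0.012231, -0.011774)  product (0.000310, 0.000270)
  m=-1: Y*=(-0.168503, -0.154449)  Y=(-0.358544, 0.144539)  product (0.082740, 0.031021)
  m=+0: Y*=(1.043067, -0.000000)  Y=(-0.142648, 0.000000)  product (-0.148791, 0.000000)
  m=+1: Y*=(0.168503, -0.154449)  Y=(0.358544, 0.144539)  product (0.082740, -0.031021)
  m=+2: Y*=(0.002103, -0.024120)  Y=(0.012231, 0.011774)  product (0.000310, -0.000270)
  m=+3: Y*=(-0.000998, -0.001300)  Y=(-0.169043, -0.377321)  product (-0.000322, 0.000596)
  m=+4: Y*=(-0.000077, -0.000013)  Y=(0.016635, 0.437590)  product (0.000005, -0.000034)
  m=+5: Y*=(-0.000002, 0.000001)  Y=(0.086231, -0.239796)  product (0.000000, 0.000001)
  m=+6: Y*=(-0.000000, 0.000000)  Y=(-0.062627, 0.070205)  product (-0.000000, -0.000000)
  m=+7: Y*=(0.000000, 0.000000)  Y=(0.018485, -0.009140)  product (0.000000, 0.000000)
Total Σ_m = (0.016674, -0.000000). Multiply by 0.837758: (0.013969, -0.000000). P_7(cos γ) = 0.013969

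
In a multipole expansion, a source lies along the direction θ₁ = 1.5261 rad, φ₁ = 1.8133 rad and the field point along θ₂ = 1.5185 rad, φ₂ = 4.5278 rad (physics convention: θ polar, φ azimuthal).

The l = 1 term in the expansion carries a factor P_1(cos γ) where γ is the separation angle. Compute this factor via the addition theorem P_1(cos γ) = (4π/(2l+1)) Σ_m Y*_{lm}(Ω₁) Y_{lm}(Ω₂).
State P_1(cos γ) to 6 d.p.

Addition theorem: P_1(cos γ) = (4π/3) Σ_m Y*_{lm}(Ω₁) Y_{lm}(Ω₂), m = −1…1:
  m=-1: -0.08288 + 0.33505j × -0.06333 + 0.33916j = -0.10839 - 0.04933j  (running Σ = -0.10839 - 0.04933j)
  m=0: 0.02183 + 0.00000j × 0.02554 + 0.00000j = 0.00056 + 0.00000j  (running Σ = -0.10783 - 0.04933j)
  m=1: 0.08288 + 0.33505j × 0.06333 + 0.33916j = -0.10839 + 0.04933j  (running Σ = -0.21622 + 0.00000j)
Accumulated sum -0.21622 + 0.00000j; after 4π/(2l+1) scaling, -0.90569 + 0.00000j ⇒ P_1 = -0.905686

-0.905686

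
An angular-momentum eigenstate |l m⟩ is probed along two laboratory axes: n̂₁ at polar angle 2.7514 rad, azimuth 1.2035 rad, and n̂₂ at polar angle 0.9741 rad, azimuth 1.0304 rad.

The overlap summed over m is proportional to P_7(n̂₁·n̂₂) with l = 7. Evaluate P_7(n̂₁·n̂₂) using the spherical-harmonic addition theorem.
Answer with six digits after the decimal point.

Addition theorem: P_7(cos γ) = (4π/15) Σ_m Y*_{lm}(Ω₁) Y_{lm}(Ω₂), m = −7…7:
  m=-7: -0.00031 + 0.00048j × 0.07926 - 0.10620j = 0.00003 + 0.00007j  (running Σ = 0.00003 + 0.00007j)
  m=-6: -0.00310 - 0.00422j × 0.33510 + 0.03389j = -0.00090 - 0.00152j  (running Σ = -0.00087 - 0.00145j)
  m=-5: 0.02853 - 0.00776j × 0.18777 + 0.39926j = 0.00846 + 0.00993j  (running Σ = 0.00759 + 0.00848j)
  m=-4: -0.01170 + 0.11475j × -0.11880 + 0.17713j = -0.01894 - 0.01571j  (running Σ = -0.01135 - 0.00722j)
  m=-3: -0.27788 - 0.14077j × 0.22407 + 0.01130j = -0.06067 - 0.03468j  (running Σ = -0.07202 - 0.04191j)
  m=-2: 0.39663 - 0.35824j × 0.15502 + 0.29064j = 0.16560 + 0.05974j  (running Σ = 0.09358 + 0.01783j)
  m=-1: 0.14637 + 0.38044j × 0.04840 - 0.08068j = 0.03778 + 0.00661j  (running Σ = 0.13136 + 0.02444j)
  m=0: 0.25995 + 0.00000j × 0.34054 + 0.00000j = 0.08852 + 0.00000j  (running Σ = 0.21988 + 0.02444j)
  m=1: -0.14637 + 0.38044j × -0.04840 - 0.08068j = 0.03778 - 0.00661j  (running Σ = 0.25766 + 0.01783j)
  m=2: 0.39663 + 0.35824j × 0.15502 - 0.29064j = 0.16560 - 0.05974j  (running Σ = 0.42327 - 0.04191j)
  m=3: 0.27788 - 0.14077j × -0.22407 + 0.01130j = -0.06067 + 0.03468j  (running Σ = 0.36259 - 0.00722j)
  m=4: -0.01170 - 0.11475j × -0.11880 - 0.17713j = -0.01894 + 0.01571j  (running Σ = 0.34366 + 0.00848j)
  m=5: -0.02853 - 0.00776j × -0.18777 + 0.39926j = 0.00846 - 0.00993j  (running Σ = 0.35211 - 0.00145j)
  m=6: -0.00310 + 0.00422j × 0.33510 - 0.03389j = -0.00090 + 0.00152j  (running Σ = 0.35122 + 0.00007j)
  m=7: 0.00031 + 0.00048j × -0.07926 - 0.10620j = 0.00003 - 0.00007j  (running Σ = 0.35124 - 0.00000j)
Accumulated sum 0.35124 - 0.00000j; after 4π/(2l+1) scaling, 0.29426 - 0.00000j ⇒ P_7 = 0.294258

0.294258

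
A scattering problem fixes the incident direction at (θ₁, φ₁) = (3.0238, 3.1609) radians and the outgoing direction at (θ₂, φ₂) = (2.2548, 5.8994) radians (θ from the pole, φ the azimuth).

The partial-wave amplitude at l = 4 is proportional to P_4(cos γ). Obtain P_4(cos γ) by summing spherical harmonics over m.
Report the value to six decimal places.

-0.351275

Summing Y*_{l m}(θ₁,φ₁)·Y_{l m}(θ₂,φ₂) over m ∈ [−4, 4]; prefactor 4π/(2·4+1) = 1.396263:
  m=-4: Y*=0.00008 + 0.00001j  Y=0.00569 + 0.15958j  product -0.00000 + 0.00001j
  m=-3: Y*=0.00201 + 0.00012j  Y=-0.14996 - 0.33632j  product -0.00026 - 0.00069j
  m=-2: Y*=0.02725 + 0.00105j  Y=0.25957 + 0.25048j  product 0.00681 + 0.00710j
  m=-1: Y*=0.21547 + 0.00416j  Y=0.04402 + 0.01778j  product 0.00941 + 0.00401j
  m=+0: Y*=0.78855 + 0.00000j  Y=-0.35952 + 0.00000j  product -0.28350 + 0.00000j
  m=+1: Y*=-0.21547 + 0.00416j  Y=-0.04402 + 0.01778j  product 0.00941 - 0.00401j
  m=+2: Y*=0.02725 - 0.00105j  Y=0.25957 - 0.25048j  product 0.00681 - 0.00710j
  m=+3: Y*=-0.00201 + 0.00012j  Y=0.14996 - 0.33632j  product -0.00026 + 0.00069j
  m=+4: Y*=0.00008 - 0.00001j  Y=0.00569 - 0.15958j  product -0.00000 - 0.00001j
Σ over m = -0.25158 - 0.00000j; ×(4π/9) → -0.35128 - 0.00000j. Real part: -0.351275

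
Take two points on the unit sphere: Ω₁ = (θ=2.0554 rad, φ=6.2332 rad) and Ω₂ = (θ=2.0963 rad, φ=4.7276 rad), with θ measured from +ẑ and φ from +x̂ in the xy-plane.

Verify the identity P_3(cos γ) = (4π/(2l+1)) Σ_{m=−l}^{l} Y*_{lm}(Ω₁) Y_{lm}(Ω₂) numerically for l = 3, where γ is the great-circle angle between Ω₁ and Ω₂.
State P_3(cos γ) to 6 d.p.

-0.368346

Expand P_3 via completeness: Σ_{m} conj(Y_{3,m}) at Ω₁ times Y_{3,m} at Ω₂ —
  term(m=-3) = -0.015174-0.076587i   from Y*(Ω₁)=+0.285819-0.043184i, Y(Ω₂)=-0.012321-0.269819i
  term(m=-2) = -0.141805+0.018596i   from Y*(Ω₁)=-0.370914+0.037205i, Y(Ω₂)=+0.383484-0.011670i
  term(m=-1) = +0.000114+0.001754i   from Y*(Ω₁)=+0.024310-0.001216i, Y(Ω₂)=+0.001098+0.072194i
  term(m=+0) = +0.108544+0.000000i   from Y*(Ω₁)=+0.332897-0.000000i, Y(Ω₂)=+0.326060+0.000000i
  term(m=+1) = +0.000114-0.001754i   from Y*(Ω₁)=-0.024310-0.001216i, Y(Ω₂)=-0.001098+0.072194i
  term(m=+2) = -0.141805-0.018596i   from Y*(Ω₁)=-0.370914-0.037205i, Y(Ω₂)=+0.383484+0.011670i
  term(m=+3) = -0.015174+0.076587i   from Y*(Ω₁)=-0.285819-0.043184i, Y(Ω₂)=+0.012321-0.269819i
Σ over m = -0.205185+0.000000i; ×(4π/7) → -0.368346+0.000000i. Real part: -0.368346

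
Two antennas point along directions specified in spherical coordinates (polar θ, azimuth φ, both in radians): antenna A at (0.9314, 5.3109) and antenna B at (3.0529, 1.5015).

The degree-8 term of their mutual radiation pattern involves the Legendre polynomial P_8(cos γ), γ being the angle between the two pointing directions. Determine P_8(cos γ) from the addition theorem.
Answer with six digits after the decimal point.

0.303424

Expand P_8 via completeness: Σ_{m} conj(Y_{8,m}) at Ω₁ times Y_{8,m} at Ω₂ —
  m=-8: Y*=+0.006702-0.088368i  Y=+0.000000+0.000000i  product +0.000000-0.000000i
  m=-7: Y*=+0.228386-0.131619i  Y=+0.000000-0.000000i  product -0.000000-0.000000i
  m=-6: Y*=+0.392962+0.189567i  Y=-0.000002-0.000001i  product -0.000001-0.000001i
  m=-5: Y*=+0.056121+0.373762i  Y=-0.000018+0.000049i  product -0.000019-0.000004i
  m=-4: Y*=+0.001734-0.001608i  Y=+0.000785+0.000223i  product +0.000002-0.000001i
  m=-3: Y*=+0.344777+0.078815i  Y=+0.001946-0.009226i  product +0.001398-0.003027i
  m=-2: Y*=+0.070097+0.178722i  Y=-0.076787-0.010711i  product -0.003468-0.014474i
  m=-1: Y*=+0.155032-0.227336i  Y=-0.028227+0.406692i  product +0.088080+0.069468i
  m=+0: Y*=+0.237520-0.000000i  Y=+1.004104+0.000000i  product +0.238495+0.000000i
  m=+1: Y*=-0.155032-0.227336i  Y=+0.028227+0.406692i  product +0.088080-0.069468i
  m=+2: Y*=+0.070097-0.178722i  Y=-0.076787+0.010711i  product -0.003468+0.014474i
  m=+3: Y*=-0.344777+0.078815i  Y=-0.001946-0.009226i  product +0.001398+0.003027i
  m=+4: Y*=+0.001734+0.001608i  Y=+0.000785-0.000223i  product +0.000002+0.000001i
  m=+5: Y*=-0.056121+0.373762i  Y=+0.000018+0.000049i  product -0.000019+0.000004i
  m=+6: Y*=+0.392962-0.189567i  Y=-0.000002+0.000001i  product -0.000001+0.000001i
  m=+7: Y*=-0.228386-0.131619i  Y=-0.000000-0.000000i  product -0.000000+0.000000i
  m=+8: Y*=+0.006702+0.088368i  Y=+0.000000-0.000000i  product +0.000000+0.000000i
Total Σ_m = +0.410477+0.000000i. Multiply by 0.739198: +0.303424+0.000000i. P_8(cos γ) = 0.303424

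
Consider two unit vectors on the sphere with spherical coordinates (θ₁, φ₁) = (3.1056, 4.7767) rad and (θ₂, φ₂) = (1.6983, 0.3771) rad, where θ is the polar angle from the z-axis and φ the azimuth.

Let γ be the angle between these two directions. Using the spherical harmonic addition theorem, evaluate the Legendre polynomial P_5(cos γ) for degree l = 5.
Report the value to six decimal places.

0.204150

Expand P_5 via completeness: Σ_{m} conj(Y_{5,m}) at Ω₁ times Y_{5,m} at Ω₂ —
  m=-5: +0.000000-0.000000i × -0.137928-0.423713i = -0.000000-0.000000i  (running Σ = -0.000000-0.000000i)
  m=-4: -0.000002-0.000001i × -0.011264+0.180294i = +0.000000-0.000000i  (running Σ = +0.000000-0.000000i)
  m=-3: -0.000025+0.000126i × -0.122735+0.261047i = -0.000030-0.000022i  (running Σ = -0.000030-0.000022i)
  m=-2: +0.004342+0.000562i × +0.147029-0.138129i = +0.000716-0.000517i  (running Σ = +0.000686-0.000540i)
  m=-1: +0.005899-0.091595i × +0.230121-0.091140i = -0.006991-0.021616i  (running Σ = -0.006305-0.022155i)
  m=0: -0.926534-0.000000i × -0.206481+0.000000i = +0.191312+0.000000i  (running Σ = +0.185007-0.022155i)
  m=1: -0.005899-0.091595i × -0.230121-0.091140i = -0.006991+0.021616i  (running Σ = +0.178017-0.000540i)
  m=2: +0.004342-0.000562i × +0.147029+0.138129i = +0.000716+0.000517i  (running Σ = +0.178733-0.000022i)
  m=3: +0.000025+0.000126i × +0.122735+0.261047i = -0.000030+0.000022i  (running Σ = +0.178703-0.000000i)
  m=4: -0.000002+0.000001i × -0.011264-0.180294i = +0.000000+0.000000i  (running Σ = +0.178703-0.000000i)
  m=5: -0.000000-0.000000i × +0.137928-0.423713i = -0.000000+0.000000i  (running Σ = +0.178703+0.000000i)
Total Σ_m = +0.178703+0.000000i. Multiply by 1.142397: +0.204150+0.000000i. P_5(cos γ) = 0.204150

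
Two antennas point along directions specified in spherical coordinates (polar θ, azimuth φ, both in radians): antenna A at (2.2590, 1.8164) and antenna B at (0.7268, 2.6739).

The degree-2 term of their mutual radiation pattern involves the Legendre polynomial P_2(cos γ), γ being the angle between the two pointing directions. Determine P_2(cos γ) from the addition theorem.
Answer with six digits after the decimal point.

-0.471092

Term-by-term m-sum for l=2 (normalisation 4π/5 = 2.513274):
  term(m=-2) = (-0.005648, -0.038895)   from Y*(Ω₁)=(-0.203198, -0.108699), Y(Ω₂)=(0.101225, 0.137267)
  term(m=-1) = (-0.095135, 0.109948)   from Y*(Ω₁)=(0.092151, -0.367626), Y(Ω₂)=(-0.342427, -0.172949)
  term(m=+0) = (0.014125, 0.000000)   from Y*(Ω₁)=(0.066311, -0.000000), Y(Ω₂)=(0.213013, 0.000000)
  term(m=+1) = (-0.095135, -0.109948)   from Y*(Ω₁)=(-0.092151, -0.367626), Y(Ω₂)=(0.342427, -0.172949)
  term(m=+2) = (-0.005648, 0.038895)   from Y*(Ω₁)=(-0.203198, 0.108699), Y(Ω₂)=(0.101225, -0.137267)
Σ over m = (-0.187441, 0.000000); ×(4π/5) → (-0.471092, 0.000000). Real part: -0.471092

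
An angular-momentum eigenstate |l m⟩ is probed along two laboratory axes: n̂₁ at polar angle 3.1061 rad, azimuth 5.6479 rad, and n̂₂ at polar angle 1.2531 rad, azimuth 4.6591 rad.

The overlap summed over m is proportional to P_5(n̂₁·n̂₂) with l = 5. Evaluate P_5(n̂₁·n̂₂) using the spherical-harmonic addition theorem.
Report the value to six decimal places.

Term-by-term m-sum for l=5 (normalisation 4π/11 = 1.142397):
  term(m=-5) = +0.000000-0.000000i   from Y*(Ω₁)=-0.000000+0.000000i, Y(Ω₂)=-0.094541+0.346386i
  term(m=-4) = +0.000001+0.000001i   from Y*(Ω₁)=+0.000002+0.000001i, Y(Ω₂)=+0.364921+0.078985i
  term(m=-3) = +0.000004-0.000001i   from Y*(Ω₁)=-0.000041-0.000117i, Y(Ω₂)=-0.005749+0.035653i
  term(m=-2) = -0.000569+0.001321i   from Y*(Ω₁)=-0.001259+0.004067i, Y(Ω₂)=+0.335976+0.035944i
  term(m=-1) = -0.002516-0.003823i   from Y*(Ω₁)=+0.072861-0.053716i, Y(Ω₂)=+0.002693-0.050485i
  term(m=+0) = -0.296909-0.000000i   from Y*(Ω₁)=-0.926783-0.000000i, Y(Ω₂)=+0.320365+0.000000i
  term(m=+1) = -0.002516+0.003823i   from Y*(Ω₁)=-0.072861-0.053716i, Y(Ω₂)=-0.002693-0.050485i
  term(m=+2) = -0.000569-0.001321i   from Y*(Ω₁)=-0.001259-0.004067i, Y(Ω₂)=+0.335976-0.035944i
  term(m=+3) = +0.000004+0.000001i   from Y*(Ω₁)=+0.000041-0.000117i, Y(Ω₂)=+0.005749+0.035653i
  term(m=+4) = +0.000001-0.000001i   from Y*(Ω₁)=+0.000002-0.000001i, Y(Ω₂)=+0.364921-0.078985i
  term(m=+5) = +0.000000+0.000000i   from Y*(Ω₁)=+0.000000+0.000000i, Y(Ω₂)=+0.094541+0.346386i
Accumulated sum -0.303069+0.000000i; after 4π/(2l+1) scaling, -0.346225+0.000000i ⇒ P_5 = -0.346225

-0.346225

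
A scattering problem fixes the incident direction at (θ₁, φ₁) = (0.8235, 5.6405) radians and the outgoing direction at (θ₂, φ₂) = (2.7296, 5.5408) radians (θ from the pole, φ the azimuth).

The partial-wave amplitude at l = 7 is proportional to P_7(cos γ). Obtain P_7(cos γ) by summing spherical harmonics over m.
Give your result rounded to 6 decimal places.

0.171455

Summing Y*_{l m}(θ₁,φ₁)·Y_{l m}(θ₂,φ₂) over m ∈ [−7, 7]; prefactor 4π/(2·7+1) = 0.837758:
  [-7]  conj(Y_{7,-7})(Ω₁) = -0.01211 + 0.05584j ; Y_{7,-7}(Ω₂) = 0.00038 - 0.00073j ; Δ = 0.00004 + 0.00003j
  [-6]  conj(Y_{7,-6})(Ω₁) = -0.14964 + 0.12980j ; Y_{7,-6}(Ω₂) = 0.00180 + 0.00683j ; Δ = -0.00116 - 0.00079j
  [-5]  conj(Y_{7,-5})(Ω₁) = -0.38901 + 0.02799j ; Y_{7,-5}(Ω₂) = -0.03153 - 0.02022j ; Δ = 0.01283 + 0.00699j
  [-4]  conj(Y_{7,-4})(Ω₁) = -0.36514 - 0.23448j ; Y_{7,-4}(Ω₂) = 0.13484 - 0.02343j ; Δ = -0.05473 - 0.02306j
  [-3]  conj(Y_{7,-3})(Ω₁) = -0.04621 - 0.12380j ; Y_{7,-3}(Ω₂) = -0.20981 + 0.27238j ; Δ = 0.04342 + 0.01339j
  [-2]  conj(Y_{7,-2})(Ω₁) = -0.08537 + 0.29092j ; Y_{7,-2}(Ω₂) = -0.04633 - 0.53722j ; Δ = 0.16024 + 0.03238j
  [-1]  conj(Y_{7,-1})(Ω₁) = -0.22419 + 0.16786j ; Y_{7,-1}(Ω₂) = 0.25112 + 0.23040j ; Δ = -0.09497 - 0.00950j
  [+0]  conj(Y_{7,0})(Ω₁) = 0.22837 + 0.00000j ; Y_{7,0}(Ω₂) = 0.32107 + 0.00000j ; Δ = 0.07332 + 0.00000j
  [+1]  conj(Y_{7,1})(Ω₁) = 0.22419 + 0.16786j ; Y_{7,1}(Ω₂) = -0.25112 + 0.23040j ; Δ = -0.09497 + 0.00950j
  [+2]  conj(Y_{7,2})(Ω₁) = -0.08537 - 0.29092j ; Y_{7,2}(Ω₂) = -0.04633 + 0.53722j ; Δ = 0.16024 - 0.03238j
  [+3]  conj(Y_{7,3})(Ω₁) = 0.04621 - 0.12380j ; Y_{7,3}(Ω₂) = 0.20981 + 0.27238j ; Δ = 0.04342 - 0.01339j
  [+4]  conj(Y_{7,4})(Ω₁) = -0.36514 + 0.23448j ; Y_{7,4}(Ω₂) = 0.13484 + 0.02343j ; Δ = -0.05473 + 0.02306j
  [+5]  conj(Y_{7,5})(Ω₁) = 0.38901 + 0.02799j ; Y_{7,5}(Ω₂) = 0.03153 - 0.02022j ; Δ = 0.01283 - 0.00699j
  [+6]  conj(Y_{7,6})(Ω₁) = -0.14964 - 0.12980j ; Y_{7,6}(Ω₂) = 0.00180 - 0.00683j ; Δ = -0.00116 + 0.00079j
  [+7]  conj(Y_{7,7})(Ω₁) = 0.01211 + 0.05584j ; Y_{7,7}(Ω₂) = -0.00038 - 0.00073j ; Δ = 0.00004 - 0.00003j
Total Σ_m = 0.20466 - 0.00000j. Multiply by 0.837758: 0.17145 - 0.00000j. P_7(cos γ) = 0.171455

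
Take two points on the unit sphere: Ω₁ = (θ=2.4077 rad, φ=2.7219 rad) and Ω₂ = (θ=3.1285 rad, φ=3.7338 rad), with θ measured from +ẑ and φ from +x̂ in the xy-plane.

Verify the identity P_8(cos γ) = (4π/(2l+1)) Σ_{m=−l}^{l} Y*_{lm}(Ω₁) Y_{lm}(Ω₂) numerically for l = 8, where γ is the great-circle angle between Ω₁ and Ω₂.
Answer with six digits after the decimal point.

Expand P_8 via completeness: Σ_{m} conj(Y_{8,m}) at Ω₁ times Y_{8,m} at Ω₂ —
  m=-8: -0.020387+0.004472i × +0.000000+0.000000i = -0.000000-0.000000i  (running Σ = -0.000000-0.000000i)
  m=-7: -0.090646-0.018728i × -0.000000+0.000000i = +0.000000-0.000000i  (running Σ = +0.000000-0.000000i)
  m=-6: -0.200586-0.144244i × -0.000000+0.000000i = +0.000000+0.000000i  (running Σ = +0.000000+0.000000i)
  m=-5: -0.215998-0.370630i × -0.000000-0.000000i = +0.000000+0.000000i  (running Σ = +0.000000+0.000000i)
  m=-4: -0.047148-0.434963i × -0.000000-0.000000i = -0.000000+0.000000i  (running Σ = -0.000000+0.000000i)
  m=-3: +0.031167-0.096726i × -0.000006-0.000031i = -0.000003-0.000000i  (running Σ = -0.000003-0.000000i)
  m=-2: -0.223044+0.248528i × +0.000666-0.001637i = +0.000258+0.000531i  (running Σ = +0.000255+0.000531i)
  m=-1: -0.251760+0.112336i × +0.053524-0.036008i = -0.009430+0.015078i  (running Σ = -0.009175+0.015609i)
  m=0: +0.257224-0.000000i × +1.159521+0.000000i = +0.298257+0.000000i  (running Σ = +0.289082+0.015609i)
  m=1: +0.251760+0.112336i × -0.053524-0.036008i = -0.009430-0.015078i  (running Σ = +0.279652+0.000531i)
  m=2: -0.223044-0.248528i × +0.000666+0.001637i = +0.000258-0.000531i  (running Σ = +0.279910-0.000000i)
  m=3: -0.031167-0.096726i × +0.000006-0.000031i = -0.000003+0.000000i  (running Σ = +0.279907+0.000000i)
  m=4: -0.047148+0.434963i × -0.000000+0.000000i = -0.000000-0.000000i  (running Σ = +0.279907+0.000000i)
  m=5: +0.215998-0.370630i × +0.000000-0.000000i = +0.000000-0.000000i  (running Σ = +0.279907+0.000000i)
  m=6: -0.200586+0.144244i × -0.000000-0.000000i = +0.000000-0.000000i  (running Σ = +0.279907-0.000000i)
  m=7: +0.090646-0.018728i × +0.000000+0.000000i = +0.000000+0.000000i  (running Σ = +0.279907-0.000000i)
  m=8: -0.020387-0.004472i × +0.000000-0.000000i = -0.000000+0.000000i  (running Σ = +0.279907+0.000000i)
Σ over m = +0.279907+0.000000i; ×(4π/17) → +0.206907+0.000000i. Real part: 0.206907

0.206907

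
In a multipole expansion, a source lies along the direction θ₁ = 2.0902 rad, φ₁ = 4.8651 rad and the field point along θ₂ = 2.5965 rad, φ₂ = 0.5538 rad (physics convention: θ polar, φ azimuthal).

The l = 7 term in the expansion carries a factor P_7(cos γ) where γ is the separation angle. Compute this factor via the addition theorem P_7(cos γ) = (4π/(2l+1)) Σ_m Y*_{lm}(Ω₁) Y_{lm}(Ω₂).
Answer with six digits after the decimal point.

-0.280823

Summing Y*_{l m}(θ₁,φ₁)·Y_{l m}(θ₂,φ₂) over m ∈ [−7, 7]; prefactor 4π/(2·7+1) = 0.837758:
  term(m=-7) = 0.00031 - 0.00088j   from Y*(Ω₁)=-0.16289 + 0.08937j, Y(Ω₂)=-0.00374 + 0.00338j
  term(m=-6) = 0.00917 + 0.00829j   from Y*(Ω₁)=0.24199 + 0.31535j, Y(Ω₂)=0.03058 - 0.00560j
  term(m=-5) = -0.04227 + 0.01963j   from Y*(Ω₁)=0.27558 - 0.28789j, Y(Ω₂)=-0.10892 - 0.04257j
  term(m=-4) = -0.00042 - 0.01238j   from Y*(Ω₁)=-0.03438 - 0.02407j, Y(Ω₂)=0.17723 + 0.23586j
  term(m=-3) = -0.14882 - 0.05730j   from Y*(Ω₁)=0.14663 - 0.29735j, Y(Ω₂)=-0.04352 - 0.47903j
  term(m=-2) = 0.05516 - 0.05705j   from Y*(Ω₁)=-0.19096 - 0.06021j, Y(Ω₂)=-0.17709 + 0.35457j
  term(m=-1) = 0.01073 + 0.02530j   from Y*(Ω₁)=0.03905 - 0.25372j, Y(Ω₂)=-0.09106 + 0.05631j
  term(m=+0) = -0.10292 + 0.00000j   from Y*(Ω₁)=-0.23585 + 0.00000j, Y(Ω₂)=0.43638 + 0.00000j
  term(m=+1) = 0.01073 - 0.02530j   from Y*(Ω₁)=-0.03905 - 0.25372j, Y(Ω₂)=0.09106 + 0.05631j
  term(m=+2) = 0.05516 + 0.05705j   from Y*(Ω₁)=-0.19096 + 0.06021j, Y(Ω₂)=-0.17709 - 0.35457j
  term(m=+3) = -0.14882 + 0.05730j   from Y*(Ω₁)=-0.14663 - 0.29735j, Y(Ω₂)=0.04352 - 0.47903j
  term(m=+4) = -0.00042 + 0.01238j   from Y*(Ω₁)=-0.03438 + 0.02407j, Y(Ω₂)=0.17723 - 0.23586j
  term(m=+5) = -0.04227 - 0.01963j   from Y*(Ω₁)=-0.27558 - 0.28789j, Y(Ω₂)=0.10892 - 0.04257j
  term(m=+6) = 0.00917 - 0.00829j   from Y*(Ω₁)=0.24199 - 0.31535j, Y(Ω₂)=0.03058 + 0.00560j
  term(m=+7) = 0.00031 + 0.00088j   from Y*(Ω₁)=0.16289 + 0.08937j, Y(Ω₂)=0.00374 + 0.00338j
Accumulated sum -0.33521 + 0.00000j; after 4π/(2l+1) scaling, -0.28082 + 0.00000j ⇒ P_7 = -0.280823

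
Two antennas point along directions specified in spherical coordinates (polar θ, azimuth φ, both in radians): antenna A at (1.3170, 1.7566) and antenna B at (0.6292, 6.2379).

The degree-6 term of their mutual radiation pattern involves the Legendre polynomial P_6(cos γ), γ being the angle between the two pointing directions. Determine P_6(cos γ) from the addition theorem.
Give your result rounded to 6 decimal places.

-0.278522

Expand P_6 via completeness: Σ_{m} conj(Y_{6,m}) at Ω₁ times Y_{6,m} at Ω₂ —
  m=-6: -0.174972-0.356763i × +0.019331+0.005386i = -0.001461-0.007839i  (running Σ = -0.001461-0.007839i)
  m=-5: -0.286008+0.213737i × +0.093066+0.021440i = -0.031200+0.013759i  (running Σ = -0.032661+0.005920i)
  m=-4: -0.070695-0.064969i × +0.260576+0.047724i = -0.015321-0.020303i  (running Σ = -0.047982-0.014383i)
  m=-3: -0.180986+0.290345i × +0.445644+0.060919i = -0.098343+0.118365i  (running Σ = -0.146325+0.103982i)
  m=-2: +0.001022+0.000398i × +0.374564+0.034018i = +0.000369+0.000184i  (running Σ = -0.145955+0.104166i)
  m=-1: -0.059928+0.318814i × -0.099811-0.004523i = +0.007423-0.031550i  (running Σ = -0.138532+0.072616i)
  m=0: +0.027039-0.000000i × -0.409402+0.000000i = -0.011070+0.000000i  (running Σ = -0.149601+0.072616i)
  m=1: +0.059928+0.318814i × +0.099811-0.004523i = +0.007423+0.031550i  (running Σ = -0.142178+0.104166i)
  m=2: +0.001022-0.000398i × +0.374564-0.034018i = +0.000369-0.000184i  (running Σ = -0.141809+0.103982i)
  m=3: +0.180986+0.290345i × -0.445644+0.060919i = -0.098343-0.118365i  (running Σ = -0.240151-0.014383i)
  m=4: -0.070695+0.064969i × +0.260576-0.047724i = -0.015321+0.020303i  (running Σ = -0.255472+0.005920i)
  m=5: +0.286008+0.213737i × -0.093066+0.021440i = -0.031200-0.013759i  (running Σ = -0.286672-0.007839i)
  m=6: -0.174972+0.356763i × +0.019331-0.005386i = -0.001461+0.007839i  (running Σ = -0.288133+0.000000i)
Σ over m = -0.288133+0.000000i; ×(4π/13) → -0.278522+0.000000i. Real part: -0.278522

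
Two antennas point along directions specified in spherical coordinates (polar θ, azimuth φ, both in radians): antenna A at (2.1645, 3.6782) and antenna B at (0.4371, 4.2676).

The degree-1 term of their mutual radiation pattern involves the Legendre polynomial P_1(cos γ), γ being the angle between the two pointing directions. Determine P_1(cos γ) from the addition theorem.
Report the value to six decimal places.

-0.215166

Summing Y*_{l m}(θ₁,φ₁)·Y_{l m}(θ₂,φ₂) over m ∈ [−1, 1]; prefactor 4π/(2·1+1) = 4.188790:
  term(m=-1) = 0.03482 - 0.02328j   from Y*(Ω₁)=-0.24612 - 0.14640j, Y(Ω₂)=-0.06293 + 0.13202j
  term(m=+0) = -0.12100 + 0.00000j   from Y*(Ω₁)=-0.27334 + 0.00000j, Y(Ω₂)=0.44267 + 0.00000j
  term(m=+1) = 0.03482 + 0.02328j   from Y*(Ω₁)=0.24612 - 0.14640j, Y(Ω₂)=0.06293 + 0.13202j
Total Σ_m = -0.05137 + 0.00000j. Multiply by 4.188790: -0.21517 + 0.00000j. P_1(cos γ) = -0.215166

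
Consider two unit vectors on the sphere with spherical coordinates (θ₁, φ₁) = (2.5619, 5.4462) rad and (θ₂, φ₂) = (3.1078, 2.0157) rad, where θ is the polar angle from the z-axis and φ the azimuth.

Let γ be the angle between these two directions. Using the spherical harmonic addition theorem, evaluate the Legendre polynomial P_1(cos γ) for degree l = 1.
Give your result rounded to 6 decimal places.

Term-by-term m-sum for l=1 (normalisation 4π/3 = 4.188790):
  m=-1: Y*=+0.126742-0.140542i  Y=-0.005024-0.010537i  product -0.002118-0.000629i
  m=+0: Y*=-0.408780-0.000000i  Y=-0.488324+0.000000i  product +0.199617+0.000000i
  m=+1: Y*=-0.126742-0.140542i  Y=+0.005024-0.010537i  product -0.002118+0.000629i
Σ over m = +0.195382+0.000000i; ×(4π/3) → +0.818413+0.000000i. Real part: 0.818413

0.818413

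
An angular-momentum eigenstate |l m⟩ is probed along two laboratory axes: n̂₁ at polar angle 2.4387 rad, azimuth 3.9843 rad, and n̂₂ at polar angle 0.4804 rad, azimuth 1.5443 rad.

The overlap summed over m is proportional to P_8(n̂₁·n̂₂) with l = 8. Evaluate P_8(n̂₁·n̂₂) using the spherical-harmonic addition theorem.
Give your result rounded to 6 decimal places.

-0.407664

Expand P_8 via completeness: Σ_{m} conj(Y_{8,m}) at Ω₁ times Y_{8,m} at Ω₂ —
  m=-8: +0.014093+0.006955i × +0.001048+0.000226i = +0.000013+0.000010i  (running Σ = +0.000013+0.000010i)
  m=-7: +0.068786-0.027812i × -0.001518+0.008089i = +0.000121+0.000599i  (running Σ = +0.000134+0.000609i)
  m=-6: +0.071591-0.199931i × -0.039088-0.006267i = -0.004051+0.007366i  (running Σ = -0.003918+0.007975i)
  m=-5: -0.192040-0.352489i × +0.017662-0.132534i = -0.050109+0.019226i  (running Σ = -0.054026+0.027202i)
  m=-4: -0.453965-0.105928i × +0.318430+0.033876i = -0.140968-0.049109i  (running Σ = -0.194994-0.021907i)
  m=-3: -0.159084+0.112011i × -0.040511+0.508566i = -0.050520-0.085442i  (running Σ = -0.245514-0.107350i)
  m=-2: +0.031436-0.273062i × -0.417131-0.022126i = -0.019154+0.113207i  (running Σ = -0.264669+0.005858i)
  m=-1: -0.228929-0.256796i × -0.002971+0.112120i = +0.029472-0.024904i  (running Σ = -0.235196-0.019047i)
  m=0: +0.175314-0.000000i × -0.462605+0.000000i = -0.081101+0.000000i  (running Σ = -0.316298-0.019047i)
  m=1: +0.228929-0.256796i × +0.002971+0.112120i = +0.029472+0.024904i  (running Σ = -0.286825+0.005858i)
  m=2: +0.031436+0.273062i × -0.417131+0.022126i = -0.019154-0.113207i  (running Σ = -0.305980-0.107350i)
  m=3: +0.159084+0.112011i × +0.040511+0.508566i = -0.050520+0.085442i  (running Σ = -0.356500-0.021907i)
  m=4: -0.453965+0.105928i × +0.318430-0.033876i = -0.140968+0.049109i  (running Σ = -0.497468+0.027202i)
  m=5: +0.192040-0.352489i × -0.017662-0.132534i = -0.050109-0.019226i  (running Σ = -0.547577+0.007975i)
  m=6: +0.071591+0.199931i × -0.039088+0.006267i = -0.004051-0.007366i  (running Σ = -0.551628+0.000609i)
  m=7: -0.068786-0.027812i × +0.001518+0.008089i = +0.000121-0.000599i  (running Σ = -0.551507+0.000010i)
  m=8: +0.014093-0.006955i × +0.001048-0.000226i = +0.000013-0.000010i  (running Σ = -0.551494-0.000000i)
Σ over m = -0.551494-0.000000i; ×(4π/17) → -0.407664-0.000000i. Real part: -0.407664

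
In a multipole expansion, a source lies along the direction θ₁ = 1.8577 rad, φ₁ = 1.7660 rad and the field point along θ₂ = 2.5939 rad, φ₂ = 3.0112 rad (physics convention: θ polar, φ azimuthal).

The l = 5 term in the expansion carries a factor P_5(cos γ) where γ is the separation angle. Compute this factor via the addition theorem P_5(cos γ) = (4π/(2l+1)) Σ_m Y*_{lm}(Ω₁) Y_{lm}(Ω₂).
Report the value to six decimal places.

Summing Y*_{l m}(θ₁,φ₁)·Y_{l m}(θ₂,φ₂) over m ∈ [−5, 5]; prefactor 4π/(2·5+1) = 1.142397:
  term(m=-5) = +0.006683+0.000383i   from Y*(Ω₁)=-0.312026+0.211085i, Y(Ω₂)=-0.014124-0.010781i
  term(m=-4) = +0.008587+0.031221i   from Y*(Ω₁)=-0.249672-0.247394i, Y(Ω₂)=-0.079875-0.045900i
  term(m=-3) = +0.019184-0.012956i   from Y*(Ω₁)=-0.047116+0.071042i, Y(Ω₂)=-0.251045-0.103539i
  term(m=-2) = +0.124105+0.094579i   from Y*(Ω₁)=-0.309974-0.127564i, Y(Ω₂)=-0.449766-0.120026i
  term(m=-1) = +0.000433-0.001284i   from Y*(Ω₁)=-0.000807+0.004084i, Y(Ω₂)=-0.322752-0.042325i
  term(m=+0) = -0.082641-0.000000i   from Y*(Ω₁)=-0.324279-0.000000i, Y(Ω₂)=+0.254846+0.000000i
  term(m=+1) = +0.000433+0.001284i   from Y*(Ω₁)=+0.000807+0.004084i, Y(Ω₂)=+0.322752-0.042325i
  term(m=+2) = +0.124105-0.094579i   from Y*(Ω₁)=-0.309974+0.127564i, Y(Ω₂)=-0.449766+0.120026i
  term(m=+3) = +0.019184+0.012956i   from Y*(Ω₁)=+0.047116+0.071042i, Y(Ω₂)=+0.251045-0.103539i
  term(m=+4) = +0.008587-0.031221i   from Y*(Ω₁)=-0.249672+0.247394i, Y(Ω₂)=-0.079875+0.045900i
  term(m=+5) = +0.006683-0.000383i   from Y*(Ω₁)=+0.312026+0.211085i, Y(Ω₂)=+0.014124-0.010781i
Total Σ_m = +0.235344+0.000000i. Multiply by 1.142397: +0.268856+0.000000i. P_5(cos γ) = 0.268856

0.268856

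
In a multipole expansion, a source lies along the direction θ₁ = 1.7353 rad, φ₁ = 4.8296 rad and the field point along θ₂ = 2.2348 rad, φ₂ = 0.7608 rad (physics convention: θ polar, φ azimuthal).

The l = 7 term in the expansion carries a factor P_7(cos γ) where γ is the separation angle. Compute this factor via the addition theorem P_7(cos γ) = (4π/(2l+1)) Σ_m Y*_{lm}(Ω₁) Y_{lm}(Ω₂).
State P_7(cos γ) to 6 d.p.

Expand P_7 via completeness: Σ_{m} conj(Y_{7,m}) at Ω₁ times Y_{7,m} at Ω₂ —
  term(m=-7) = (-0.041799, -0.008790)   from Y*(Ω₁)=(-0.332568, 0.310018), Y(Ω₂)=(0.054066, 0.076830)
  term(m=-6) = (0.058404, -0.051218)   from Y*(Ω₁)=(0.215396, 0.182632), Y(Ω₂)=(0.040451, -0.272083)
  term(m=-5) = (-0.007454, -0.097442)   from Y*(Ω₁)=(-0.123503, 0.186038), Y(Ω₂)=(-0.345089, 0.269159)
  term(m=-4) = (0.085777, 0.054647)   from Y*(Ω₁)=(0.269211, 0.136359), Y(Ω₂)=(0.335394, 0.033107)
  term(m=-3) = (-0.010306, 0.003879)   from Y*(Ω₁)=(-0.048759, 0.132903), Y(Ω₂)=(0.050800, 0.058911)
  term(m=-2) = (0.031189, -0.107005)   from Y*(Ω₁)=(0.294743, 0.070388), Y(Ω₂)=(0.018088, -0.367364)
  term(m=-1) = (-0.005344, -0.007124)   from Y*(Ω₁)=(-0.012728, 0.108092), Y(Ω₂)=(-0.059261, 0.056415)
  term(m=+0) = (-0.104046, 0.000000)   from Y*(Ω₁)=(0.302399, -0.000000), Y(Ω₂)=(-0.344069, 0.000000)
  term(m=+1) = (-0.005344, 0.007124)   from Y*(Ω₁)=(0.012728, 0.108092), Y(Ω₂)=(0.059261, 0.056415)
  term(m=+2) = (0.031189, 0.107005)   from Y*(Ω₁)=(0.294743, -0.070388), Y(Ω₂)=(0.018088, 0.367364)
  term(m=+3) = (-0.010306, -0.003879)   from Y*(Ω₁)=(0.048759, 0.132903), Y(Ω₂)=(-0.050800, 0.058911)
  term(m=+4) = (0.085777, -0.054647)   from Y*(Ω₁)=(0.269211, -0.136359), Y(Ω₂)=(0.335394, -0.033107)
  term(m=+5) = (-0.007454, 0.097442)   from Y*(Ω₁)=(0.123503, 0.186038), Y(Ω₂)=(0.345089, 0.269159)
  term(m=+6) = (0.058404, 0.051218)   from Y*(Ω₁)=(0.215396, -0.182632), Y(Ω₂)=(0.040451, 0.272083)
  term(m=+7) = (-0.041799, 0.008790)   from Y*(Ω₁)=(0.332568, 0.310018), Y(Ω₂)=(-0.054066, 0.076830)
Σ over m = (0.116888, -0.000000); ×(4π/15) → (0.097924, -0.000000). Real part: 0.097924

0.097924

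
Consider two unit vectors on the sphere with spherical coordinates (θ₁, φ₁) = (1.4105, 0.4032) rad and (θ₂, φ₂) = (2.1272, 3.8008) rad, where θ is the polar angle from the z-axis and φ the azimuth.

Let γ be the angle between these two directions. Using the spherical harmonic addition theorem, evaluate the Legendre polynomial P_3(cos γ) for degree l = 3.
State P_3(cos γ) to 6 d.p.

Term-by-term m-sum for l=3 (normalisation 4π/7 = 1.795196):
  term(m=-3) = -0.07376 + 0.07124j   from Y*(Ω₁)=0.14185 + 0.37548j, Y(Ω₂)=0.10109 + 0.23462j
  term(m=-2) = -0.05393 + 0.03031j   from Y*(Ω₁)=0.11002 + 0.11474j, Y(Ω₂)=-0.09719 + 0.37687j
  term(m=-1) = 0.02917 - 0.00763j   from Y*(Ω₁)=-0.25607 - 0.10923j, Y(Ω₂)=-0.08561 + 0.06633j
  term(m=+0) = -0.05414 + 0.00000j   from Y*(Ω₁)=-0.17110 + 0.00000j, Y(Ω₂)=0.31640 + 0.00000j
  term(m=+1) = 0.02917 + 0.00763j   from Y*(Ω₁)=0.25607 - 0.10923j, Y(Ω₂)=0.08561 + 0.06633j
  term(m=+2) = -0.05393 - 0.03031j   from Y*(Ω₁)=0.11002 - 0.11474j, Y(Ω₂)=-0.09719 - 0.37687j
  term(m=+3) = -0.07376 - 0.07124j   from Y*(Ω₁)=-0.14185 + 0.37548j, Y(Ω₂)=-0.10109 + 0.23462j
Accumulated sum -0.25118 + 0.00000j; after 4π/(2l+1) scaling, -0.45092 + 0.00000j ⇒ P_3 = -0.450918

-0.450918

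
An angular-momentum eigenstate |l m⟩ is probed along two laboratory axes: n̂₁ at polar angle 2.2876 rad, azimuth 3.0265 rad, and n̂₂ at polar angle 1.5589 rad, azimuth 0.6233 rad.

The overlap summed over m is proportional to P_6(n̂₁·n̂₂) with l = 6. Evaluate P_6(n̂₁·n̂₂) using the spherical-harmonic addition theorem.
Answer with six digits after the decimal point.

Expand P_6 via completeness: Σ_{m} conj(Y_{6,m}) at Ω₁ times Y_{6,m} at Ω₂ —
  m=-6: Y*=+0.068380-0.056501i  Y=-0.399025+0.271939i  product -0.011921+0.041141i
  m=-5: Y*=+0.224642-0.145726i  Y=-0.019894-0.000499i  product -0.004542+0.002787i
  m=-4: Y*=+0.387001-0.191918i  Y=+0.283851+0.215066i  product +0.151126+0.028755i
  m=-3: Y*=+0.301598-0.108481i  Y=+0.006845+0.022199i  product +0.004473+0.005952i
  m=-2: Y*=-0.111997+0.026245i  Y=+0.103470-0.307899i  product -0.003507+0.037199i
  m=-1: Y*=-0.365034+0.042199i  Y=+0.019878-0.014290i  product -0.006653+0.006055i
  m=+0: Y*=+0.013437-0.000000i  Y=-0.316902+0.000000i  product -0.004258+0.000000i
  m=+1: Y*=+0.365034+0.042199i  Y=-0.019878-0.014290i  product -0.006653-0.006055i
  m=+2: Y*=-0.111997-0.026245i  Y=+0.103470+0.307899i  product -0.003507-0.037199i
  m=+3: Y*=-0.301598-0.108481i  Y=-0.006845+0.022199i  product +0.004473-0.005952i
  m=+4: Y*=+0.387001+0.191918i  Y=+0.283851-0.215066i  product +0.151126-0.028755i
  m=+5: Y*=-0.224642-0.145726i  Y=+0.019894-0.000499i  product -0.004542-0.002787i
  m=+6: Y*=+0.068380+0.056501i  Y=-0.399025-0.271939i  product -0.011921-0.041141i
Accumulated sum +0.253692+0.000000i; after 4π/(2l+1) scaling, +0.245230+0.000000i ⇒ P_6 = 0.245230

0.245230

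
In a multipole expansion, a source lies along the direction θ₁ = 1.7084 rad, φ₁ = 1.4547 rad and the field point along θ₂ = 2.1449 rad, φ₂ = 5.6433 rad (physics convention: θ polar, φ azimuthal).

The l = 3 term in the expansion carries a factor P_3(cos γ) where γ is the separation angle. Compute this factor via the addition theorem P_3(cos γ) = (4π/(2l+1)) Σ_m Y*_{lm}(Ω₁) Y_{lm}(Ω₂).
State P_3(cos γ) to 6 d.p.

Term-by-term m-sum for l=3 (normalisation 4π/7 = 1.795196):
  m=-3: Y*=(-0.138394, -0.381157)  Y=(-0.084434, 0.232128)  product (0.100162, 0.000057)
  m=-2: Y*=(0.133857, -0.031651)  Y=(-0.112285, -0.374870)  product (-0.026895, -0.046625)
  m=-1: Y*=(-0.033593, -0.288056)  Y=(0.103332, 0.076917)  product (0.018685, -0.032349)
  m=+0: Y*=(0.148750, -0.000000)  Y=(0.309127, 0.000000)  product (0.045983, 0.000000)
  m=+1: Y*=(0.033593, -0.288056)  Y=(-0.103332, 0.076917)  product (0.018685, 0.032349)
  m=+2: Y*=(0.133857, 0.031651)  Y=(-0.112285, 0.374870)  product (-0.026895, 0.046625)
  m=+3: Y*=(0.138394, -0.381157)  Y=(0.084434, 0.232128)  product (0.100162, -0.000057)
Σ over m = (0.229887, -0.000000); ×(4π/7) → (0.412692, -0.000000). Real part: 0.412692

0.412692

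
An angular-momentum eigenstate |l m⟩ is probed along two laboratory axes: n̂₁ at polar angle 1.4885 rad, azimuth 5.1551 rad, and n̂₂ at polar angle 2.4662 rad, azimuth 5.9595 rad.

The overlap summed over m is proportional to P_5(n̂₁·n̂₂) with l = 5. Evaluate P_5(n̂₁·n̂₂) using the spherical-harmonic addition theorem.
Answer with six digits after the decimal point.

0.307100

Term-by-term m-sum for l=5 (normalisation 4π/11 = 1.142397):
  m=-5: Y*=(0.365268, 0.273528)  Y=(-0.002111, 0.044285)  product (-0.012884, 0.015599)
  m=-4: Y*=(-0.023652, 0.116652)  Y=(-0.047703, -0.168390)  product (0.020771, -0.001582)
  m=-3: Y*=(0.312194, -0.077281)  Y=(0.213874, 0.312794)  product (0.090943, 0.081124)
  m=-2: Y*=(0.085810, 0.104955)  Y=(-0.341213, -0.257979)  product (-0.002203, -0.057949)
  m=-1: Y*=(0.123936, -0.261415)  Y=(0.050098, 0.016807)  product (0.010603, -0.011013)
  m=+0: Y*=(0.139686, -0.000000)  Y=(0.389169, 0.000000)  product (0.054361, 0.000000)
  m=+1: Y*=(-0.123936, -0.261415)  Y=(-0.050098, 0.016807)  product (0.010603, 0.011013)
  m=+2: Y*=(0.085810, -0.104955)  Y=(-0.341213, 0.257979)  product (-0.002203, 0.057949)
  m=+3: Y*=(-0.312194, -0.077281)  Y=(-0.213874, 0.312794)  product (0.090943, -0.081124)
  m=+4: Y*=(-0.023652, -0.116652)  Y=(-0.047703, 0.168390)  product (0.020771, 0.001582)
  m=+5: Y*=(-0.365268, 0.273528)  Y=(0.002111, 0.044285)  product (-0.012884, -0.015599)
Σ over m = (0.268821, -0.000000); ×(4π/11) → (0.307100, -0.000000). Real part: 0.307100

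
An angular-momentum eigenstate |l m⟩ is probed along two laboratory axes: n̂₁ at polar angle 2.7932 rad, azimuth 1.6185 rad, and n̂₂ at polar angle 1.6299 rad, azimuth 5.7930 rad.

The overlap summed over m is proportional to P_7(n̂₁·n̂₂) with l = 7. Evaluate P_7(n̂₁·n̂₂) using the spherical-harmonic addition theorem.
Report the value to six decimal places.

Summing Y*_{l m}(θ₁,φ₁)·Y_{l m}(θ₂,φ₂) over m ∈ [−7, 7]; prefactor 4π/(2·7+1) = 0.837758:
  m=-7: +0.000089-0.000255i × -0.473375-0.141109i = -0.000078+0.000108i  (running Σ = -0.000078+0.000108i)
  m=-6: +0.002671+0.000786i × +0.107174-0.021779i = +0.000303+0.000026i  (running Σ = +0.000225+0.000134i)
  m=-5: -0.004215+0.017335i × +0.267658-0.221208i = +0.002706+0.005572i  (running Σ = +0.002932+0.005707i)
  m=-4: -0.078052-0.015077i × -0.048348+0.117639i = +0.005547-0.008453i  (running Σ = +0.008479-0.002747i)
  m=-3: +0.035346-0.245297i × +0.030523+0.303480i = +0.075522+0.003240i  (running Σ = +0.084001+0.000493i)
  m=-2: +0.502115+0.048051i × -0.074948-0.111835i = -0.032259-0.059755i  (running Σ = +0.051742-0.059262i)
  m=-1: -0.024676+0.516882i × -0.255111-0.136134i = +0.076660-0.128503i  (running Σ = +0.128402-0.187765i)
  m=0: +0.114547-0.000000i × +0.136773+0.000000i = +0.015667+0.000000i  (running Σ = +0.144069-0.187765i)
  m=1: +0.024676+0.516882i × +0.255111-0.136134i = +0.076660+0.128503i  (running Σ = +0.220730-0.059262i)
  m=2: +0.502115-0.048051i × -0.074948+0.111835i = -0.032259+0.059755i  (running Σ = +0.188471+0.000493i)
  m=3: -0.035346-0.245297i × -0.030523+0.303480i = +0.075522-0.003240i  (running Σ = +0.263992-0.002747i)
  m=4: -0.078052+0.015077i × -0.048348-0.117639i = +0.005547+0.008453i  (running Σ = +0.269540+0.005707i)
  m=5: +0.004215+0.017335i × -0.267658-0.221208i = +0.002706-0.005572i  (running Σ = +0.272246+0.000134i)
  m=6: +0.002671-0.000786i × +0.107174+0.021779i = +0.000303-0.000026i  (running Σ = +0.272549+0.000108i)
  m=7: -0.000089-0.000255i × +0.473375-0.141109i = -0.000078-0.000108i  (running Σ = +0.272471-0.000000i)
Σ over m = +0.272471-0.000000i; ×(4π/15) → +0.228265-0.000000i. Real part: 0.228265

0.228265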